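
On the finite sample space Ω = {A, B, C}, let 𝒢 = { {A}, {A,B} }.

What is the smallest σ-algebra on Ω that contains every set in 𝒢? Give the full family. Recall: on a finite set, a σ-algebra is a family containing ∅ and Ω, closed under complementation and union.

Seed the family with 𝒢 together with ∅ and Ω: { {}, {A}, {A,B}, Ω }.
Step 1: 2 new —
  {C}  = ᶜ of {A,B}
  {B,C}  = ᶜ of {A}
  |family| = 6
Step 2. New:
  {A,C}  = {C} ∪ {A}
  |family| = 7
Step 3 adds 1:
  {B}  = ᶜ of {A,C}
  |family| = 8
After Step 4 the family is unchanged; done.

Hence σ(𝒢) has 8 members: { {}, {A}, {B}, {C}, {A,B}, {A,C}, {B,C}, Ω }.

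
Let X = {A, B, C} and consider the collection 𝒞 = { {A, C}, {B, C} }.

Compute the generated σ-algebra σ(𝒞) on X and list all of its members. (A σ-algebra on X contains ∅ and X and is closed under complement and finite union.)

Initial family (4 sets): { {}, {A, C}, {B, C}, X }.
Iteration 1. New:
  {A}  = {B, C}ᶜ
  {B}  = {A, C}ᶜ
Iteration 2: +1 →
  {A, B}  = {B} ∪ {A}
Iteration 3: 1 new —
  {C}  = {A, B}ᶜ
Iteration 4: closed — nothing new.

Hence σ(𝒞) has 8 members: { {}, {A}, {B}, {C}, {A, B}, {A, C}, {B, C}, X }.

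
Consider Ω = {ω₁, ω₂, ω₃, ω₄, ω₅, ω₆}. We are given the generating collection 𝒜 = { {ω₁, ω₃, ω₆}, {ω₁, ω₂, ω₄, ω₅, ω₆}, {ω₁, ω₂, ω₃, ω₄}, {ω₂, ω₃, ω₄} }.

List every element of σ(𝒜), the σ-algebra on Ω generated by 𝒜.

Answer: σ(𝒜) = { {}, {ω₁}, {ω₃}, {ω₅}, {ω₆}, {ω₁, ω₃}, {ω₁, ω₅}, {ω₁, ω₆}, {ω₂, ω₄}, {ω₃, ω₅}, {ω₃, ω₆}, {ω₅, ω₆}, {ω₁, ω₂, ω₄}, {ω₁, ω₃, ω₅}, {ω₁, ω₃, ω₆}, {ω₁, ω₅, ω₆}, {ω₂, ω₃, ω₄}, {ω₂, ω₄, ω₅}, {ω₂, ω₄, ω₆}, {ω₃, ω₅, ω₆}, {ω₁, ω₂, ω₃, ω₄}, {ω₁, ω₂, ω₄, ω₅}, {ω₁, ω₂, ω₄, ω₆}, {ω₁, ω₃, ω₅, ω₆}, {ω₂, ω₃, ω₄, ω₅}, {ω₂, ω₃, ω₄, ω₆}, {ω₂, ω₄, ω₅, ω₆}, {ω₁, ω₂, ω₃, ω₄, ω₅}, {ω₁, ω₂, ω₃, ω₄, ω₆}, {ω₁, ω₂, ω₄, ω₅, ω₆}, {ω₂, ω₃, ω₄, ω₅, ω₆}, Ω }

Trace:
Start: 𝒜 ∪ {∅, Ω} = { {}, {ω₁, ω₃, ω₆}, {ω₂, ω₃, ω₄}, {ω₁, ω₂, ω₃, ω₄}, {ω₁, ω₂, ω₄, ω₅, ω₆}, Ω }.
Step 1 adds 5:
  {ω₃}  = complement {ω₁, ω₂, ω₄, ω₅, ω₆}
  {ω₅, ω₆}  = complement {ω₁, ω₂, ω₃, ω₄}
  {ω₁, ω₅, ω₆}  = complement {ω₂, ω₃, ω₄}
  {ω₂, ω₄, ω₅}  = complement {ω₁, ω₃, ω₆}
  {ω₁, ω₂, ω₃, ω₄, ω₆}  = {ω₂, ω₃, ω₄} ∪ {ω₁, ω₃, ω₆}
Step 2. New:
  {ω₅}  = complement {ω₁, ω₂, ω₃, ω₄, ω₆}
  {ω₃, ω₅, ω₆}  = {ω₅, ω₆} ∪ {ω₃}
  {ω₁, ω₃, ω₅, ω₆}  = {ω₅, ω₆} ∪ {ω₁, ω₃, ω₆}
  {ω₂, ω₃, ω₄, ω₅}  = {ω₂, ω₃, ω₄} ∪ {ω₂, ω₄, ω₅}
  {ω₂, ω₄, ω₅, ω₆}  = {ω₅, ω₆} ∪ {ω₂, ω₄, ω₅}
  {ω₁, ω₂, ω₃, ω₄, ω₅}  = {ω₁, ω₂, ω₃, ω₄} ∪ {ω₂, ω₄, ω₅}
  {ω₂, ω₃, ω₄, ω₅, ω₆}  = {ω₂, ω₃, ω₄} ∪ {ω₅, ω₆}
Step 3. New:
  {ω₁}  = complement {ω₂, ω₃, ω₄, ω₅, ω₆}
  {ω₆}  = complement {ω₁, ω₂, ω₃, ω₄, ω₅}
  {ω₁, ω₃}  = complement {ω₂, ω₄, ω₅, ω₆}
  {ω₁, ω₆}  = complement {ω₂, ω₃, ω₄, ω₅}
  {ω₂, ω₄}  = complement {ω₁, ω₃, ω₅, ω₆}
  {ω₃, ω₅}  = {ω₃} ∪ {ω₅}
  {ω₁, ω₂, ω₄}  = complement {ω₃, ω₅, ω₆}
Step 4 (7 new):
  {ω₁, ω₅}  = {ω₅} ∪ {ω₁}
  {ω₃, ω₆}  = {ω₆} ∪ {ω₃}
  {ω₁, ω₃, ω₅}  = {ω₅} ∪ {ω₁, ω₃}
  {ω₂, ω₄, ω₆}  = {ω₆} ∪ {ω₂, ω₄}
  {ω₁, ω₂, ω₄, ω₅}  = {ω₁, ω₂, ω₄} ∪ {ω₅}
  {ω₁, ω₂, ω₄, ω₆}  = complement {ω₃, ω₅}
  {ω₂, ω₃, ω₄, ω₆}  = {ω₂, ω₃, ω₄} ∪ {ω₆}
Step 5 adds nothing — fixpoint reached.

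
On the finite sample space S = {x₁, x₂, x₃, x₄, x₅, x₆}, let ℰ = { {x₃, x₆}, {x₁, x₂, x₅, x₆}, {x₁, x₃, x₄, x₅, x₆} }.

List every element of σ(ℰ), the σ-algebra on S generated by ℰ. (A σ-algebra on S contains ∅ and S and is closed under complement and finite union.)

σ(ℰ) = { {}, {x₂}, {x₃}, {x₄}, {x₆}, {x₁, x₅}, {x₂, x₃}, {x₂, x₄}, {x₂, x₆}, {x₃, x₄}, {x₃, x₆}, {x₄, x₆}, {x₁, x₂, x₅}, {x₁, x₃, x₅}, {x₁, x₄, x₅}, {x₁, x₅, x₆}, {x₂, x₃, x₄}, {x₂, x₃, x₆}, {x₂, x₄, x₆}, {x₃, x₄, x₆}, {x₁, x₂, x₃, x₅}, {x₁, x₂, x₄, x₅}, {x₁, x₂, x₅, x₆}, {x₁, x₃, x₄, x₅}, {x₁, x₃, x₅, x₆}, {x₁, x₄, x₅, x₆}, {x₂, x₃, x₄, x₆}, {x₁, x₂, x₃, x₄, x₅}, {x₁, x₂, x₃, x₅, x₆}, {x₁, x₂, x₄, x₅, x₆}, {x₁, x₃, x₄, x₅, x₆}, S }

Check:
Begin from { {}, {x₃, x₆}, {x₁, x₂, x₅, x₆}, {x₁, x₃, x₄, x₅, x₆}, S } (that is, ℰ plus ∅ and S).
Pass 1 adds 4:
  {x₂}  = complement {x₁, x₃, x₄, x₅, x₆}
  {x₃, x₄}  = complement {x₁, x₂, x₅, x₆}
  {x₁, x₂, x₄, x₅}  = complement {x₃, x₆}
  {x₁, x₂, x₃, x₅, x₆}  = {x₃, x₆} ∪ {x₁, x₂, x₅, x₆}
  (now 9)
Pass 2. New:
  {x₄}  = complement {x₁, x₂, x₃, x₅, x₆}
  {x₂, x₃, x₄}  = {x₃, x₄} ∪ {x₂}
  {x₂, x₃, x₆}  = {x₂} ∪ {x₃, x₆}
  {x₃, x₄, x₆}  = {x₃, x₄} ∪ {x₃, x₆}
  {x₁, x₂, x₃, x₄, x₅}  = {x₃, x₄} ∪ {x₁, x₂, x₄, x₅}
  {x₁, x₂, x₄, x₅, x₆}  = {x₁, x₂, x₄, x₅} ∪ {x₁, x₂, x₅, x₆}
  (now 15)
Pass 3: 7 new —
  {x₃}  = complement {x₁, x₂, x₄, x₅, x₆}
  {x₆}  = complement {x₁, x₂, x₃, x₄, x₅}
  {x₂, x₄}  = {x₄} ∪ {x₂}
  {x₁, x₂, x₅}  = complement {x₃, x₄, x₆}
  {x₁, x₄, x₅}  = complement {x₂, x₃, x₆}
  {x₁, x₅, x₆}  = complement {x₂, x₃, x₄}
  {x₂, x₃, x₄, x₆}  = {x₃, x₄} ∪ {x₂, x₃, x₆}
  (now 22)
Pass 4. New:
  {x₁, x₅}  = complement {x₂, x₃, x₄, x₆}
  {x₂, x₃}  = {x₂} ∪ {x₃}
  {x₂, x₆}  = {x₂} ∪ {x₆}
  {x₄, x₆}  = {x₆} ∪ {x₄}
  {x₂, x₄, x₆}  = {x₂, x₄} ∪ {x₆}
  {x₁, x₂, x₃, x₅}  = {x₃} ∪ {x₁, x₂, x₅}
  {x₁, x₃, x₄, x₅}  = {x₃, x₄} ∪ {x₁, x₄, x₅}
  {x₁, x₃, x₅, x₆}  = complement {x₂, x₄}
  {x₁, x₄, x₅, x₆}  = {x₁, x₅, x₆} ∪ {x₁, x₄, x₅}
  (now 31)
Pass 5: 1 new —
  {x₁, x₃, x₅}  = complement {x₂, x₄, x₆}
  (now 32)
Pass 6: closed — nothing new.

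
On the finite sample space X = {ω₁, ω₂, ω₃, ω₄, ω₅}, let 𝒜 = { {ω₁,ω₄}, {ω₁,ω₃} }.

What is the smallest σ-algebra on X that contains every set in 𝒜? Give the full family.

Seed the family with 𝒜 together with ∅ and X: { {}, {ω₁,ω₃}, {ω₁,ω₄}, X }.
Iteration 1 (3 new):
  {ω₁,ω₃,ω₄}  = {ω₁,ω₃} ∪ {ω₁,ω₄}
  {ω₂,ω₃,ω₅}  = complement {ω₁,ω₄}
  {ω₂,ω₄,ω₅}  = complement {ω₁,ω₃}
  — 7 sets.
Iteration 2: +4 →
  {ω₂,ω₅}  = complement {ω₁,ω₃,ω₄}
  {ω₁,ω₂,ω₃,ω₅}  = {ω₂,ω₃,ω₅} ∪ {ω₁,ω₃}
  {ω₁,ω₂,ω₄,ω₅}  = {ω₁,ω₄} ∪ {ω₂,ω₄,ω₅}
  {ω₂,ω₃,ω₄,ω₅}  = {ω₂,ω₃,ω₅} ∪ {ω₂,ω₄,ω₅}
  — 11 sets.
Iteration 3: +3 →
  {ω₁}  = complement {ω₂,ω₃,ω₄,ω₅}
  {ω₃}  = complement {ω₁,ω₂,ω₄,ω₅}
  {ω₄}  = complement {ω₁,ω₂,ω₃,ω₅}
  — 14 sets.
Iteration 4 adds 2:
  {ω₃,ω₄}  = {ω₃} ∪ {ω₄}
  {ω₁,ω₂,ω₅}  = {ω₂,ω₅} ∪ {ω₁}
  — 16 sets.
Iteration 5 adds nothing — fixpoint reached.

σ(𝒜) = { {}, {ω₁}, {ω₃}, {ω₄}, {ω₁,ω₃}, {ω₁,ω₄}, {ω₂,ω₅}, {ω₃,ω₄}, {ω₁,ω₂,ω₅}, {ω₁,ω₃,ω₄}, {ω₂,ω₃,ω₅}, {ω₂,ω₄,ω₅}, {ω₁,ω₂,ω₃,ω₅}, {ω₁,ω₂,ω₄,ω₅}, {ω₂,ω₃,ω₄,ω₅}, X }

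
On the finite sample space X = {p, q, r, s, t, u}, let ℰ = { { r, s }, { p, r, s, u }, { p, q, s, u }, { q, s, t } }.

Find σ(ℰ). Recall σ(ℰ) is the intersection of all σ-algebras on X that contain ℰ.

Begin from { {  }, { r, s }, { q, s, t }, { p, q, s, u }, { p, r, s, u }, X } (that is, ℰ plus ∅ and X).
Iteration 1: 7 new —
  { q, t }  = X∖{ p, r, s, u }
  { r, t }  = X∖{ p, q, s, u }
  { p, r, u }  = X∖{ q, s, t }
  { p, q, t, u }  = X∖{ r, s }
  { q, r, s, t }  = { r, s } ∪ { q, s, t }
  { p, q, r, s, u }  = { r, s } ∪ { p, q, s, u }
  { p, q, s, t, u }  = { p, q, s, u } ∪ { q, s, t }
  |family| = 13
Iteration 2: 8 new —
  { r }  = X∖{ p, q, s, t, u }
  { t }  = X∖{ p, q, r, s, u }
  { p, u }  = X∖{ q, r, s, t }
  { q, r, t }  = { q, t } ∪ { r, t }
  { r, s, t }  = { r, s } ∪ { r, t }
  { p, r, t, u }  = { p, r, u } ∪ { r, t }
  { p, q, r, t, u }  = { q, t } ∪ { p, r, u }
  { p, r, s, t, u }  = { p, r, s, u } ∪ { r, t }
  |family| = 21
Iteration 3. New:
  { q }  = X∖{ p, r, s, t, u }
  { s }  = X∖{ p, q, r, t, u }
  { q, s }  = X∖{ p, r, t, u }
  { p, q, u }  = X∖{ r, s, t }
  { p, s, u }  = X∖{ q, r, t }
  { p, t, u }  = { p, u } ∪ { t }
  |family| = 27
Iteration 4 adds 5:
  { q, r }  = { q } ∪ { r }
  { s, t }  = { t } ∪ { s }
  { q, r, s }  = X∖{ p, t, u }
  { p, q, r, u }  = { p, r, u } ∪ { q }
  { p, s, t, u }  = { p, s, u } ∪ { t }
  |family| = 32
Iteration 5: stable.

Hence σ(ℰ) has 32 members: { {  }, { q }, { r }, { s }, { t }, { p, u }, { q, r }, { q, s }, { q, t }, { r, s }, { r, t }, { s, t }, { p, q, u }, { p, r, u }, { p, s, u }, { p, t, u }, { q, r, s }, { q, r, t }, { q, s, t }, { r, s, t }, { p, q, r, u }, { p, q, s, u }, { p, q, t, u }, { p, r, s, u }, { p, r, t, u }, { p, s, t, u }, { q, r, s, t }, { p, q, r, s, u }, { p, q, r, t, u }, { p, q, s, t, u }, { p, r, s, t, u }, X }.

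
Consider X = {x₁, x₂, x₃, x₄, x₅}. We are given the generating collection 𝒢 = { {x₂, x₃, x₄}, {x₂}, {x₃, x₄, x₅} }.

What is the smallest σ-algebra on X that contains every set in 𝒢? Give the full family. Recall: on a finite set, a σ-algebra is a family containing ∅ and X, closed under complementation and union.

Begin from { {}, {x₂}, {x₂, x₃, x₄}, {x₃, x₄, x₅}, X } (that is, 𝒢 plus ∅ and X).
Step 1: +4 →
  {x₁, x₂}  = {x₃, x₄, x₅}ᶜ
  {x₁, x₅}  = {x₂, x₃, x₄}ᶜ
  {x₁, x₃, x₄, x₅}  = {x₂}ᶜ
  {x₂, x₃, x₄, x₅}  = {x₃, x₄, x₅} ∪ {x₂, x₃, x₄}
  [9 total]
Step 2. New:
  {x₁}  = {x₂, x₃, x₄, x₅}ᶜ
  {x₁, x₂, x₅}  = {x₁, x₂} ∪ {x₁, x₅}
  {x₁, x₂, x₃, x₄}  = {x₂, x₃, x₄} ∪ {x₁, x₂}
  [12 total]
Step 3: +2 →
  {x₅}  = {x₁, x₂, x₃, x₄}ᶜ
  {x₃, x₄}  = {x₁, x₂, x₅}ᶜ
  [14 total]
Step 4 (2 new):
  {x₂, x₅}  = {x₂} ∪ {x₅}
  {x₁, x₃, x₄}  = {x₃, x₄} ∪ {x₁}
  [16 total]
Step 5: stable.

σ(𝒢) = { {}, {x₁}, {x₂}, {x₅}, {x₁, x₂}, {x₁, x₅}, {x₂, x₅}, {x₃, x₄}, {x₁, x₂, x₅}, {x₁, x₃, x₄}, {x₂, x₃, x₄}, {x₃, x₄, x₅}, {x₁, x₂, x₃, x₄}, {x₁, x₃, x₄, x₅}, {x₂, x₃, x₄, x₅}, X }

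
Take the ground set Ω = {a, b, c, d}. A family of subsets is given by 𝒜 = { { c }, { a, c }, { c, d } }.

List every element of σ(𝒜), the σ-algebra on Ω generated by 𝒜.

σ(𝒜) (16 sets): { {}, { a }, { b }, { c }, { d }, { a, b }, { a, c }, { a, d }, { b, c }, { b, d }, { c, d }, { a, b, c }, { a, b, d }, { a, c, d }, { b, c, d }, Ω }

Trace:
Take S₀ = 𝒜 ∪ {∅, Ω} = { {}, { c }, { a, c }, { c, d }, Ω }.
Iteration 1 adds 4:
  { a, b }  = { c, d }ᶜ
  { b, d }  = { a, c }ᶜ
  { a, b, d }  = { c }ᶜ
  { a, c, d }  = { c, d } ∪ { a, c }
  — 9 sets.
Iteration 2 (3 new):
  { b }  = { a, c, d }ᶜ
  { a, b, c }  = { a, b } ∪ { c }
  { b, c, d }  = { c, d } ∪ { b, d }
  — 12 sets.
Iteration 3: +3 →
  { a }  = { b, c, d }ᶜ
  { d }  = { a, b, c }ᶜ
  { b, c }  = { c } ∪ { b }
  — 15 sets.
Iteration 4 adds 1:
  { a, d }  = { b, c }ᶜ
  — 16 sets.
Iteration 5: closed — nothing new.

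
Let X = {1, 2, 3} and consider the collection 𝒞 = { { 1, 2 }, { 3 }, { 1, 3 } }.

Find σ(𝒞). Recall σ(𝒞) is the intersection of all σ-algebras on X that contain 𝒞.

Seed the family with 𝒞 together with ∅ and X: { {}, { 3 }, { 1, 2 }, { 1, 3 }, X }.
Pass 1 (1 new):
  { 2 }  = X∖{ 1, 3 }
  — 6 sets.
Pass 2 adds 1:
  { 2, 3 }  = { 3 } ∪ { 2 }
  — 7 sets.
Pass 3: 1 new —
  { 1 }  = X∖{ 2, 3 }
  — 8 sets.
Pass 4: closed — nothing new.

Hence σ(𝒞) has 8 members: { {}, { 1 }, { 2 }, { 3 }, { 1, 2 }, { 1, 3 }, { 2, 3 }, X }.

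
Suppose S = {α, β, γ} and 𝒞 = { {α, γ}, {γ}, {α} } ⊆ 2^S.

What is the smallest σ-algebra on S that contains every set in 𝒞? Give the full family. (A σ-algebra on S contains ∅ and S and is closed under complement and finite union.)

Seed the family with 𝒞 together with ∅ and S: { {}, {α}, {γ}, {α, γ}, S }.
Pass 1 adds 3:
  {β}  = ᶜ of {α, γ}
  {α, β}  = ᶜ of {γ}
  {β, γ}  = ᶜ of {α}
  [8 total]
Pass 2 adds nothing — fixpoint reached.

|σ(𝒞)| = 8.  σ(𝒞) = { {}, {α}, {β}, {γ}, {α, β}, {α, γ}, {β, γ}, S }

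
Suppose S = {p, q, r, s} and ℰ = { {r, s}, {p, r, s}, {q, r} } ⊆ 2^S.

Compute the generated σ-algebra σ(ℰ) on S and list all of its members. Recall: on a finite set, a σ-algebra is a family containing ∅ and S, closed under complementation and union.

σ(ℰ) (16 sets): { {}, {p}, {q}, {r}, {s}, {p, q}, {p, r}, {p, s}, {q, r}, {q, s}, {r, s}, {p, q, r}, {p, q, s}, {p, r, s}, {q, r, s}, S }

Working:
Start: ℰ ∪ {∅, S} = { {}, {q, r}, {r, s}, {p, r, s}, S }.
Pass 1 (4 new):
  {q}  = S∖{p, r, s}
  {p, q}  = S∖{r, s}
  {p, s}  = S∖{q, r}
  {q, r, s}  = {r, s} ∪ {q, r}
  |family| = 9
Pass 2. New:
  {p}  = S∖{q, r, s}
  {p, q, r}  = {p, q} ∪ {q, r}
  {p, q, s}  = {p, q} ∪ {p, s}
  |family| = 12
Pass 3. New:
  {r}  = S∖{p, q, s}
  {s}  = S∖{p, q, r}
  |family| = 14
Pass 4: +2 →
  {p, r}  = {r} ∪ {p}
  {q, s}  = {s} ∪ {q}
  |family| = 16
Pass 5 adds nothing — fixpoint reached.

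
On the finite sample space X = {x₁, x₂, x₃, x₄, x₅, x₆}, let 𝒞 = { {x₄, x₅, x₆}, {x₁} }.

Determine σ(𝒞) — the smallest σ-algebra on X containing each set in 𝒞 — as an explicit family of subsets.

|σ(𝒞)| = 8.  σ(𝒞) = { {}, {x₁}, {x₂, x₃}, {x₁, x₂, x₃}, {x₄, x₅, x₆}, {x₁, x₄, x₅, x₆}, {x₂, x₃, x₄, x₅, x₆}, X }

Check:
Seed the family with 𝒞 together with ∅ and X: { {}, {x₁}, {x₄, x₅, x₆}, X }.
Iteration 1 (3 new):
  {x₁, x₂, x₃}  = {x₄, x₅, x₆}ᶜ
  {x₁, x₄, x₅, x₆}  = {x₁} ∪ {x₄, x₅, x₆}
  {x₂, x₃, x₄, x₅, x₆}  = {x₁}ᶜ
Iteration 2. New:
  {x₂, x₃}  = {x₁, x₄, x₅, x₆}ᶜ
Iteration 3: already closed under ᶜ and ∪.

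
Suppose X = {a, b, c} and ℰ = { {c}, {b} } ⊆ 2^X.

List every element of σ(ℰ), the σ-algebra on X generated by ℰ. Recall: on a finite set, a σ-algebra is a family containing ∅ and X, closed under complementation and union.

Start: ℰ ∪ {∅, X} = { {}, {b}, {c}, X }.
Pass 1. New:
  {a, b}  = complement {c}
  {a, c}  = complement {b}
  {b, c}  = {c} ∪ {b}
  |family| = 7
Pass 2 (1 new):
  {a}  = complement {b, c}
  |family| = 8
Pass 3: stable.

|σ(ℰ)| = 8.  σ(ℰ) = { {}, {a}, {b}, {c}, {a, b}, {a, c}, {b, c}, X }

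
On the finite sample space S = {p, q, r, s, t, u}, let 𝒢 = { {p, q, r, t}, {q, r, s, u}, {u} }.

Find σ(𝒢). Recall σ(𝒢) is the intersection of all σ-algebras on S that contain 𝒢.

Start: 𝒢 ∪ {∅, S} = { {}, {u}, {p, q, r, t}, {q, r, s, u}, S }.
Iteration 1: +4 →
  {p, t}  = ᶜ of {q, r, s, u}
  {s, u}  = ᶜ of {p, q, r, t}
  {p, q, r, s, t}  = ᶜ of {u}
  {p, q, r, t, u}  = {p, q, r, t} ∪ {u}
  [9 total]
Iteration 2: +3 →
  {s}  = ᶜ of {p, q, r, t, u}
  {p, t, u}  = {u} ∪ {p, t}
  {p, s, t, u}  = {p, t} ∪ {s, u}
  [12 total]
Iteration 3 adds 3:
  {q, r}  = ᶜ of {p, s, t, u}
  {p, s, t}  = {p, t} ∪ {s}
  {q, r, s}  = ᶜ of {p, t, u}
  [15 total]
Iteration 4: +1 →
  {q, r, u}  = ᶜ of {p, s, t}
  [16 total]
After Iteration 5 the family is unchanged; done.

Hence σ(𝒢) has 16 members: { {}, {s}, {u}, {p, t}, {q, r}, {s, u}, {p, s, t}, {p, t, u}, {q, r, s}, {q, r, u}, {p, q, r, t}, {p, s, t, u}, {q, r, s, u}, {p, q, r, s, t}, {p, q, r, t, u}, S }.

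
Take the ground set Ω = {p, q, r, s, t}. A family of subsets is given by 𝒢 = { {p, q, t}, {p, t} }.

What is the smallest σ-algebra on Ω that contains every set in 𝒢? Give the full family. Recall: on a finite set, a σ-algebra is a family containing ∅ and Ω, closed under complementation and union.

Begin from { {}, {p, t}, {p, q, t}, Ω } (that is, 𝒢 plus ∅ and Ω).
Pass 1: 2 new —
  {r, s}  = {p, q, t}ᶜ
  {q, r, s}  = {p, t}ᶜ
  [6 total]
Pass 2 (1 new):
  {p, r, s, t}  = {r, s} ∪ {p, t}
  [7 total]
Pass 3. New:
  {q}  = {p, r, s, t}ᶜ
  [8 total]
Pass 4: already closed under ᶜ and ∪.

Hence σ(𝒢) has 8 members: { {}, {q}, {p, t}, {r, s}, {p, q, t}, {q, r, s}, {p, r, s, t}, Ω }.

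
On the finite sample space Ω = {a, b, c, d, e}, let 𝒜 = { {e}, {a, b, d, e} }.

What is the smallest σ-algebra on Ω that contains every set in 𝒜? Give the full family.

σ(𝒜) (8 sets): { ∅, {c}, {e}, {c, e}, {a, b, d}, {a, b, c, d}, {a, b, d, e}, Ω }

Derivation:
Take S₀ = 𝒜 ∪ {∅, Ω} = { ∅, {e}, {a, b, d, e}, Ω }.
Iteration 1 adds 2:
  {c}  = {a, b, d, e}ᶜ
  {a, b, c, d}  = {e}ᶜ
Iteration 2 (1 new):
  {c, e}  = {c} ∪ {e}
Iteration 3. New:
  {a, b, d}  = {c, e}ᶜ
Iteration 4: no new sets; the family is a σ-algebra.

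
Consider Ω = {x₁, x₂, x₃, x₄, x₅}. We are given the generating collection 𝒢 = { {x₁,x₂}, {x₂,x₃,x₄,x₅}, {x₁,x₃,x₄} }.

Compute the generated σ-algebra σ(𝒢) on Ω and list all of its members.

σ(𝒢) (16 sets): { ∅, {x₁}, {x₂}, {x₅}, {x₁,x₂}, {x₁,x₅}, {x₂,x₅}, {x₃,x₄}, {x₁,x₂,x₅}, {x₁,x₃,x₄}, {x₂,x₃,x₄}, {x₃,x₄,x₅}, {x₁,x₂,x₃,x₄}, {x₁,x₃,x₄,x₅}, {x₂,x₃,x₄,x₅}, Ω }

Trace:
Take S₀ = 𝒢 ∪ {∅, Ω} = { ∅, {x₁,x₂}, {x₁,x₃,x₄}, {x₂,x₃,x₄,x₅}, Ω }.
Pass 1: +4 →
  {x₁}  = {x₂,x₃,x₄,x₅}ᶜ
  {x₂,x₅}  = {x₁,x₃,x₄}ᶜ
  {x₃,x₄,x₅}  = {x₁,x₂}ᶜ
  {x₁,x₂,x₃,x₄}  = {x₁,x₃,x₄} ∪ {x₁,x₂}
Pass 2 (3 new):
  {x₅}  = {x₁,x₂,x₃,x₄}ᶜ
  {x₁,x₂,x₅}  = {x₂,x₅} ∪ {x₁,x₂}
  {x₁,x₃,x₄,x₅}  = {x₃,x₄,x₅} ∪ {x₁,x₃,x₄}
Pass 3: +3 →
  {x₂}  = {x₁,x₃,x₄,x₅}ᶜ
  {x₁,x₅}  = {x₅} ∪ {x₁}
  {x₃,x₄}  = {x₁,x₂,x₅}ᶜ
Pass 4 adds 1:
  {x₂,x₃,x₄}  = {x₁,x₅}ᶜ
Pass 5: no new sets; the family is a σ-algebra.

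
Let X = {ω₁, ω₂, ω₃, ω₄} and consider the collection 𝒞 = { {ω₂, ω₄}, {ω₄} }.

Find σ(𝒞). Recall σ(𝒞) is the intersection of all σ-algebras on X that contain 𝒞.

Take S₀ = 𝒞 ∪ {∅, X} = { {}, {ω₄}, {ω₂, ω₄}, X }.
Pass 1 adds 2:
  {ω₁, ω₃}  = {ω₂, ω₄}ᶜ
  {ω₁, ω₂, ω₃}  = {ω₄}ᶜ
Pass 2 adds 1:
  {ω₁, ω₃, ω₄}  = {ω₁, ω₃} ∪ {ω₄}
Pass 3: +1 →
  {ω₂}  = {ω₁, ω₃, ω₄}ᶜ
Pass 4: stable.

Hence σ(𝒞) has 8 members: { {}, {ω₂}, {ω₄}, {ω₁, ω₃}, {ω₂, ω₄}, {ω₁, ω₂, ω₃}, {ω₁, ω₃, ω₄}, X }.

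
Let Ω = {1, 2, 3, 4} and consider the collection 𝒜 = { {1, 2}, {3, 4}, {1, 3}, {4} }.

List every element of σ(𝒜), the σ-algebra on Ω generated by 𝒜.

σ(𝒜) (16 sets): { ∅, {1}, {2}, {3}, {4}, {1, 2}, {1, 3}, {1, 4}, {2, 3}, {2, 4}, {3, 4}, {1, 2, 3}, {1, 2, 4}, {1, 3, 4}, {2, 3, 4}, Ω }

Trace:
Take S₀ = 𝒜 ∪ {∅, Ω} = { ∅, {4}, {1, 2}, {1, 3}, {3, 4}, Ω }.
Round 1: 4 new —
  {2, 4}  = {1, 3}ᶜ
  {1, 2, 3}  = {4}ᶜ
  {1, 2, 4}  = {1, 2} ∪ {4}
  {1, 3, 4}  = {3, 4} ∪ {1, 3}
  |family| = 10
Round 2 adds 3:
  {2}  = {1, 3, 4}ᶜ
  {3}  = {1, 2, 4}ᶜ
  {2, 3, 4}  = {3, 4} ∪ {2, 4}
  |family| = 13
Round 3: 2 new —
  {1}  = {2, 3, 4}ᶜ
  {2, 3}  = {3} ∪ {2}
  |family| = 15
Round 4 adds 1:
  {1, 4}  = {2, 3}ᶜ
  |family| = 16
Round 5 adds nothing — fixpoint reached.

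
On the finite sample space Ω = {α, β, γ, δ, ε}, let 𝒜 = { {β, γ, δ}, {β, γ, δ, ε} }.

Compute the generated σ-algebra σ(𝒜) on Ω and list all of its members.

Take S₀ = 𝒜 ∪ {∅, Ω} = { {}, {β, γ, δ}, {β, γ, δ, ε}, Ω }.
Pass 1: 2 new —
  {α}  = Ω∖{β, γ, δ, ε}
  {α, ε}  = Ω∖{β, γ, δ}
  |family| = 6
Pass 2 (1 new):
  {α, β, γ, δ}  = {β, γ, δ} ∪ {α}
  |family| = 7
Pass 3 (1 new):
  {ε}  = Ω∖{α, β, γ, δ}
  |family| = 8
Pass 4: closed — nothing new.

|σ(𝒜)| = 8.  σ(𝒜) = { {}, {α}, {ε}, {α, ε}, {β, γ, δ}, {α, β, γ, δ}, {β, γ, δ, ε}, Ω }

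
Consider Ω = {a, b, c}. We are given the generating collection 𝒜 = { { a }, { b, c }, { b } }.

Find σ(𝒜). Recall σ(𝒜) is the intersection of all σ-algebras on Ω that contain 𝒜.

Begin from { {  }, { a }, { b }, { b, c }, Ω } (that is, 𝒜 plus ∅ and Ω).
Step 1 (2 new):
  { a, b }  = { b } ∪ { a }
  { a, c }  = { b }ᶜ
Step 2. New:
  { c }  = { a, b }ᶜ
Step 3: closed — nothing new.

Hence σ(𝒜) has 8 members: { {  }, { a }, { b }, { c }, { a, b }, { a, c }, { b, c }, Ω }.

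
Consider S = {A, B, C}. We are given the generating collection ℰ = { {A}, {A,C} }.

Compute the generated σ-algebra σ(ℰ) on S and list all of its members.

|σ(ℰ)| = 8.  σ(ℰ) = { {}, {A}, {B}, {C}, {A,B}, {A,C}, {B,C}, S }

Check:
Seed the family with ℰ together with ∅ and S: { {}, {A}, {A,C}, S }.
Iteration 1. New:
  {B}  = ᶜ of {A,C}
  {B,C}  = ᶜ of {A}
  — 6 sets.
Iteration 2 adds 1:
  {A,B}  = {B} ∪ {A}
  — 7 sets.
Iteration 3: 1 new —
  {C}  = ᶜ of {A,B}
  — 8 sets.
Iteration 4: stable.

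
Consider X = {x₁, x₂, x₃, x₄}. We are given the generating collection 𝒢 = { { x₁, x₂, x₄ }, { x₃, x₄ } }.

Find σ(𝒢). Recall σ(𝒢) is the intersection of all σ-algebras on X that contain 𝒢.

|σ(𝒢)| = 8.  σ(𝒢) = { {  }, { x₃ }, { x₄ }, { x₁, x₂ }, { x₃, x₄ }, { x₁, x₂, x₃ }, { x₁, x₂, x₄ }, X }

Derivation:
Initial family (4 sets): { {  }, { x₃, x₄ }, { x₁, x₂, x₄ }, X }.
Step 1. New:
  { x₃ }  = { x₁, x₂, x₄ }ᶜ
  { x₁, x₂ }  = { x₃, x₄ }ᶜ
  — 6 sets.
Step 2. New:
  { x₁, x₂, x₃ }  = { x₃ } ∪ { x₁, x₂ }
  — 7 sets.
Step 3: +1 →
  { x₄ }  = { x₁, x₂, x₃ }ᶜ
  — 8 sets.
Step 4: closed — nothing new.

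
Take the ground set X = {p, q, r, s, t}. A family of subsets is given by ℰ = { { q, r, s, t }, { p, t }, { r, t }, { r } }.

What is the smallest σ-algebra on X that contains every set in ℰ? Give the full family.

Initial family (6 sets): { {}, { r }, { p, t }, { r, t }, { q, r, s, t }, X }.
Iteration 1 (5 new):
  { p }  = X∖{ q, r, s, t }
  { p, q, s }  = X∖{ r, t }
  { p, r, t }  = { r } ∪ { p, t }
  { q, r, s }  = X∖{ p, t }
  { p, q, s, t }  = X∖{ r }
Iteration 2 (3 new):
  { p, r }  = { r } ∪ { p }
  { q, s }  = X∖{ p, r, t }
  { p, q, r, s }  = { q, r, s } ∪ { p, q, s }
Iteration 3 (2 new):
  { t }  = X∖{ p, q, r, s }
  { q, s, t }  = X∖{ p, r }
After Iteration 4 the family is unchanged; done.

Therefore σ(ℰ) = { {}, { p }, { r }, { t }, { p, r }, { p, t }, { q, s }, { r, t }, { p, q, s }, { p, r, t }, { q, r, s }, { q, s, t }, { p, q, r, s }, { p, q, s, t }, { q, r, s, t }, X } (|σ(ℰ)| = 16).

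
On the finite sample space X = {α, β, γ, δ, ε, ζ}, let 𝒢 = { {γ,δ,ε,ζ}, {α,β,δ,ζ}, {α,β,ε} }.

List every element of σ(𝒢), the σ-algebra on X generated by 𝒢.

Take S₀ = 𝒢 ∪ {∅, X} = { {}, {α,β,ε}, {α,β,δ,ζ}, {γ,δ,ε,ζ}, X }.
Step 1 adds 4:
  {α,β}  = complement {γ,δ,ε,ζ}
  {γ,ε}  = complement {α,β,δ,ζ}
  {γ,δ,ζ}  = complement {α,β,ε}
  {α,β,δ,ε,ζ}  = {α,β,ε} ∪ {α,β,δ,ζ}
  (now 9)
Step 2 (3 new):
  {γ}  = complement {α,β,δ,ε,ζ}
  {α,β,γ,ε}  = {α,β} ∪ {γ,ε}
  {α,β,γ,δ,ζ}  = {α,β,δ,ζ} ∪ {γ,δ,ζ}
  (now 12)
Step 3. New:
  {ε}  = complement {α,β,γ,δ,ζ}
  {δ,ζ}  = complement {α,β,γ,ε}
  {α,β,γ}  = {γ} ∪ {α,β}
  (now 15)
Step 4 adds 1:
  {δ,ε,ζ}  = complement {α,β,γ}
  (now 16)
Step 5 adds nothing — fixpoint reached.

σ(𝒢) = { {}, {γ}, {ε}, {α,β}, {γ,ε}, {δ,ζ}, {α,β,γ}, {α,β,ε}, {γ,δ,ζ}, {δ,ε,ζ}, {α,β,γ,ε}, {α,β,δ,ζ}, {γ,δ,ε,ζ}, {α,β,γ,δ,ζ}, {α,β,δ,ε,ζ}, X }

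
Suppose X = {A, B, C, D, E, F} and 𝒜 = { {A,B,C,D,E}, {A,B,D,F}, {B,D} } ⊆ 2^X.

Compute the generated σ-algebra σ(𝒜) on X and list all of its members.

σ(𝒜) (16 sets): { {}, {A}, {F}, {A,F}, {B,D}, {C,E}, {A,B,D}, {A,C,E}, {B,D,F}, {C,E,F}, {A,B,D,F}, {A,C,E,F}, {B,C,D,E}, {A,B,C,D,E}, {B,C,D,E,F}, X }

Check:
Seed the family with 𝒜 together with ∅ and X: { {}, {B,D}, {A,B,D,F}, {A,B,C,D,E}, X }.
Pass 1: +3 →
  {F}  = X∖{A,B,C,D,E}
  {C,E}  = X∖{A,B,D,F}
  {A,C,E,F}  = X∖{B,D}
  |family| = 8
Pass 2: 3 new —
  {B,D,F}  = {B,D} ∪ {F}
  {C,E,F}  = {C,E} ∪ {F}
  {B,C,D,E}  = {C,E} ∪ {B,D}
  |family| = 11
Pass 3: +4 →
  {A,F}  = X∖{B,C,D,E}
  {A,B,D}  = X∖{C,E,F}
  {A,C,E}  = X∖{B,D,F}
  {B,C,D,E,F}  = {B,D,F} ∪ {C,E,F}
  |family| = 15
Pass 4 (1 new):
  {A}  = X∖{B,C,D,E,F}
  |family| = 16
Pass 5: closed — nothing new.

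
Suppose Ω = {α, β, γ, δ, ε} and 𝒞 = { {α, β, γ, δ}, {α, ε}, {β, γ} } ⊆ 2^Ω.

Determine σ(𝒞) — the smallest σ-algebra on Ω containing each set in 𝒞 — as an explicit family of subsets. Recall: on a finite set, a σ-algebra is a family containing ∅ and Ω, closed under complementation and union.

|σ(𝒞)| = 16.  σ(𝒞) = { {}, {α}, {δ}, {ε}, {α, δ}, {α, ε}, {β, γ}, {δ, ε}, {α, β, γ}, {α, δ, ε}, {β, γ, δ}, {β, γ, ε}, {α, β, γ, δ}, {α, β, γ, ε}, {β, γ, δ, ε}, Ω }

Working:
Seed the family with 𝒞 together with ∅ and Ω: { {}, {α, ε}, {β, γ}, {α, β, γ, δ}, Ω }.
Iteration 1 (4 new):
  {ε}  = {α, β, γ, δ}ᶜ
  {α, δ, ε}  = {β, γ}ᶜ
  {β, γ, δ}  = {α, ε}ᶜ
  {α, β, γ, ε}  = {β, γ} ∪ {α, ε}
  |family| = 9
Iteration 2: 3 new —
  {δ}  = {α, β, γ, ε}ᶜ
  {β, γ, ε}  = {ε} ∪ {β, γ}
  {β, γ, δ, ε}  = {β, γ, δ} ∪ {ε}
  |family| = 12
Iteration 3 (3 new):
  {α}  = {β, γ, δ, ε}ᶜ
  {α, δ}  = {β, γ, ε}ᶜ
  {δ, ε}  = {δ} ∪ {ε}
  |family| = 15
Iteration 4. New:
  {α, β, γ}  = {δ, ε}ᶜ
  |family| = 16
Iteration 5: already closed under ᶜ and ∪.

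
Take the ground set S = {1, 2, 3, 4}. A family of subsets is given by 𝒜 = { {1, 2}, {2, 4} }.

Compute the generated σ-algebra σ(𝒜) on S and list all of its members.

σ(𝒜) = { {}, {1}, {2}, {3}, {4}, {1, 2}, {1, 3}, {1, 4}, {2, 3}, {2, 4}, {3, 4}, {1, 2, 3}, {1, 2, 4}, {1, 3, 4}, {2, 3, 4}, S }

Working:
Start: 𝒜 ∪ {∅, S} = { {}, {1, 2}, {2, 4}, S }.
Iteration 1: 3 new —
  {1, 3}  = complement {2, 4}
  {3, 4}  = complement {1, 2}
  {1, 2, 4}  = {1, 2} ∪ {2, 4}
  (now 7)
Iteration 2: 4 new —
  {3}  = complement {1, 2, 4}
  {1, 2, 3}  = {1, 2} ∪ {1, 3}
  {1, 3, 4}  = {3, 4} ∪ {1, 3}
  {2, 3, 4}  = {3, 4} ∪ {2, 4}
  (now 11)
Iteration 3 adds 3:
  {1}  = complement {2, 3, 4}
  {2}  = complement {1, 3, 4}
  {4}  = complement {1, 2, 3}
  (now 14)
Iteration 4: +2 →
  {1, 4}  = {4} ∪ {1}
  {2, 3}  = {3} ∪ {2}
  (now 16)
Iteration 5: closed — nothing new.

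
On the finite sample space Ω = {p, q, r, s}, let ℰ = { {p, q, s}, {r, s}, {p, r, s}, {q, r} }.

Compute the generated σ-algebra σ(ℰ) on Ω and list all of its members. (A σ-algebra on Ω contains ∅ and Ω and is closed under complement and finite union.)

Take S₀ = ℰ ∪ {∅, Ω} = { ∅, {q, r}, {r, s}, {p, q, s}, {p, r, s}, Ω }.
Step 1: 5 new —
  {q}  = Ω∖{p, r, s}
  {r}  = Ω∖{p, q, s}
  {p, q}  = Ω∖{r, s}
  {p, s}  = Ω∖{q, r}
  {q, r, s}  = {r, s} ∪ {q, r}
  (now 11)
Step 2 (2 new):
  {p}  = Ω∖{q, r, s}
  {p, q, r}  = {p, q} ∪ {r}
  (now 13)
Step 3 adds 2:
  {s}  = Ω∖{p, q, r}
  {p, r}  = {r} ∪ {p}
  (now 15)
Step 4 (1 new):
  {q, s}  = Ω∖{p, r}
  (now 16)
Step 5: closed — nothing new.

Hence σ(ℰ) has 16 members: { ∅, {p}, {q}, {r}, {s}, {p, q}, {p, r}, {p, s}, {q, r}, {q, s}, {r, s}, {p, q, r}, {p, q, s}, {p, r, s}, {q, r, s}, Ω }.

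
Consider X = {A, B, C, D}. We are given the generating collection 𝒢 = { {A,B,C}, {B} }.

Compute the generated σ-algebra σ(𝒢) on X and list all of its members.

σ(𝒢) (8 sets): { ∅, {B}, {D}, {A,C}, {B,D}, {A,B,C}, {A,C,D}, X }

Derivation:
Start: 𝒢 ∪ {∅, X} = { ∅, {B}, {A,B,C}, X }.
Iteration 1 adds 2:
  {D}  = ᶜ of {A,B,C}
  {A,C,D}  = ᶜ of {B}
  — 6 sets.
Iteration 2 adds 1:
  {B,D}  = {D} ∪ {B}
  — 7 sets.
Iteration 3. New:
  {A,C}  = ᶜ of {B,D}
  — 8 sets.
Iteration 4: no new sets; the family is a σ-algebra.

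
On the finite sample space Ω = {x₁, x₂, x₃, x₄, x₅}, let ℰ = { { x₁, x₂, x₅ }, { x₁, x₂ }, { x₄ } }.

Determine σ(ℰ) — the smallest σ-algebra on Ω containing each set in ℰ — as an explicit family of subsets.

|σ(ℰ)| = 16.  σ(ℰ) = { {}, { x₃ }, { x₄ }, { x₅ }, { x₁, x₂ }, { x₃, x₄ }, { x₃, x₅ }, { x₄, x₅ }, { x₁, x₂, x₃ }, { x₁, x₂, x₄ }, { x₁, x₂, x₅ }, { x₃, x₄, x₅ }, { x₁, x₂, x₃, x₄ }, { x₁, x₂, x₃, x₅ }, { x₁, x₂, x₄, x₅ }, Ω }

Working:
Start: ℰ ∪ {∅, Ω} = { {}, { x₄ }, { x₁, x₂ }, { x₁, x₂, x₅ }, Ω }.
Iteration 1: 5 new —
  { x₃, x₄ }  = ᶜ of { x₁, x₂, x₅ }
  { x₁, x₂, x₄ }  = { x₁, x₂ } ∪ { x₄ }
  { x₃, x₄, x₅ }  = ᶜ of { x₁, x₂ }
  { x₁, x₂, x₃, x₅ }  = ᶜ of { x₄ }
  { x₁, x₂, x₄, x₅ }  = { x₁, x₂, x₅ } ∪ { x₄ }
  — 10 sets.
Iteration 2. New:
  { x₃ }  = ᶜ of { x₁, x₂, x₄, x₅ }
  { x₃, x₅ }  = ᶜ of { x₁, x₂, x₄ }
  { x₁, x₂, x₃, x₄ }  = { x₃, x₄ } ∪ { x₁, x₂ }
  — 13 sets.
Iteration 3 adds 2:
  { x₅ }  = ᶜ of { x₁, x₂, x₃, x₄ }
  { x₁, x₂, x₃ }  = { x₃ } ∪ { x₁, x₂ }
  — 15 sets.
Iteration 4: 1 new —
  { x₄, x₅ }  = ᶜ of { x₁, x₂, x₃ }
  — 16 sets.
Iteration 5: no new sets; the family is a σ-algebra.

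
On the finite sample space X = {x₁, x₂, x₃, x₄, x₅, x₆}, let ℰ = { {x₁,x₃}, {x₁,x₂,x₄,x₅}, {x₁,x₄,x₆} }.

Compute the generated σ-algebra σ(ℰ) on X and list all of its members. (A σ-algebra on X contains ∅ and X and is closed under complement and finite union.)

σ(ℰ) (32 sets): { ∅, {x₁}, {x₃}, {x₄}, {x₆}, {x₁,x₃}, {x₁,x₄}, {x₁,x₆}, {x₂,x₅}, {x₃,x₄}, {x₃,x₆}, {x₄,x₆}, {x₁,x₂,x₅}, {x₁,x₃,x₄}, {x₁,x₃,x₆}, {x₁,x₄,x₆}, {x₂,x₃,x₅}, {x₂,x₄,x₅}, {x₂,x₅,x₆}, {x₃,x₄,x₆}, {x₁,x₂,x₃,x₅}, {x₁,x₂,x₄,x₅}, {x₁,x₂,x₅,x₆}, {x₁,x₃,x₄,x₆}, {x₂,x₃,x₄,x₅}, {x₂,x₃,x₅,x₆}, {x₂,x₄,x₅,x₆}, {x₁,x₂,x₃,x₄,x₅}, {x₁,x₂,x₃,x₅,x₆}, {x₁,x₂,x₄,x₅,x₆}, {x₂,x₃,x₄,x₅,x₆}, X }

Check:
Seed the family with ℰ together with ∅ and X: { ∅, {x₁,x₃}, {x₁,x₄,x₆}, {x₁,x₂,x₄,x₅}, X }.
Step 1 (6 new):
  {x₃,x₆}  = X∖{x₁,x₂,x₄,x₅}
  {x₂,x₃,x₅}  = X∖{x₁,x₄,x₆}
  {x₁,x₃,x₄,x₆}  = {x₁,x₃} ∪ {x₁,x₄,x₆}
  {x₂,x₄,x₅,x₆}  = X∖{x₁,x₃}
  {x₁,x₂,x₃,x₄,x₅}  = {x₁,x₃} ∪ {x₁,x₂,x₄,x₅}
  {x₁,x₂,x₄,x₅,x₆}  = {x₁,x₄,x₆} ∪ {x₁,x₂,x₄,x₅}
Step 2 (7 new):
  {x₃}  = X∖{x₁,x₂,x₄,x₅,x₆}
  {x₆}  = X∖{x₁,x₂,x₃,x₄,x₅}
  {x₂,x₅}  = X∖{x₁,x₃,x₄,x₆}
  {x₁,x₃,x₆}  = {x₁,x₃} ∪ {x₃,x₆}
  {x₁,x₂,x₃,x₅}  = {x₂,x₃,x₅} ∪ {x₁,x₃}
  {x₂,x₃,x₅,x₆}  = {x₂,x₃,x₅} ∪ {x₃,x₆}
  {x₂,x₃,x₄,x₅,x₆}  = {x₂,x₄,x₅,x₆} ∪ {x₂,x₃,x₅}
Step 3 (6 new):
  {x₁}  = X∖{x₂,x₃,x₄,x₅,x₆}
  {x₁,x₄}  = X∖{x₂,x₃,x₅,x₆}
  {x₄,x₆}  = X∖{x₁,x₂,x₃,x₅}
  {x₂,x₄,x₅}  = X∖{x₁,x₃,x₆}
  {x₂,x₅,x₆}  = {x₂,x₅} ∪ {x₆}
  {x₁,x₂,x₃,x₅,x₆}  = {x₂,x₅} ∪ {x₁,x₃,x₆}
Step 4 (7 new):
  {x₄}  = X∖{x₁,x₂,x₃,x₅,x₆}
  {x₁,x₆}  = {x₆} ∪ {x₁}
  {x₁,x₂,x₅}  = {x₂,x₅} ∪ {x₁}
  {x₁,x₃,x₄}  = X∖{x₂,x₅,x₆}
  {x₃,x₄,x₆}  = {x₃} ∪ {x₄,x₆}
  {x₁,x₂,x₅,x₆}  = {x₂,x₅,x₆} ∪ {x₁}
  {x₂,x₃,x₄,x₅}  = {x₃} ∪ {x₂,x₄,x₅}
Step 5 adds 1:
  {x₃,x₄}  = X∖{x₁,x₂,x₅,x₆}
Step 6: stable.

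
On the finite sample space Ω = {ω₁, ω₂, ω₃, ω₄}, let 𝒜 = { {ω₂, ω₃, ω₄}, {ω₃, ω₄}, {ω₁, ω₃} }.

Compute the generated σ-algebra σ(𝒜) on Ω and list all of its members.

Seed the family with 𝒜 together with ∅ and Ω: { ∅, {ω₁, ω₃}, {ω₃, ω₄}, {ω₂, ω₃, ω₄}, Ω }.
Round 1 adds 4:
  {ω₁}  = complement {ω₂, ω₃, ω₄}
  {ω₁, ω₂}  = complement {ω₃, ω₄}
  {ω₂, ω₄}  = complement {ω₁, ω₃}
  {ω₁, ω₃, ω₄}  = {ω₃, ω₄} ∪ {ω₁, ω₃}
Round 2: +3 →
  {ω₂}  = complement {ω₁, ω₃, ω₄}
  {ω₁, ω₂, ω₃}  = {ω₁, ω₂} ∪ {ω₁, ω₃}
  {ω₁, ω₂, ω₄}  = {ω₁, ω₂} ∪ {ω₂, ω₄}
Round 3. New:
  {ω₃}  = complement {ω₁, ω₂, ω₄}
  {ω₄}  = complement {ω₁, ω₂, ω₃}
Round 4: +2 →
  {ω₁, ω₄}  = {ω₄} ∪ {ω₁}
  {ω₂, ω₃}  = {ω₃} ∪ {ω₂}
Round 5 adds nothing — fixpoint reached.

Hence σ(𝒜) has 16 members: { ∅, {ω₁}, {ω₂}, {ω₃}, {ω₄}, {ω₁, ω₂}, {ω₁, ω₃}, {ω₁, ω₄}, {ω₂, ω₃}, {ω₂, ω₄}, {ω₃, ω₄}, {ω₁, ω₂, ω₃}, {ω₁, ω₂, ω₄}, {ω₁, ω₃, ω₄}, {ω₂, ω₃, ω₄}, Ω }.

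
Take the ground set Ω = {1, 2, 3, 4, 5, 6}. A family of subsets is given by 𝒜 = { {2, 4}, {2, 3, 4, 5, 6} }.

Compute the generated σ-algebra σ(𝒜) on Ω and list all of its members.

Seed the family with 𝒜 together with ∅ and Ω: { {}, {2, 4}, {2, 3, 4, 5, 6}, Ω }.
Step 1. New:
  {1}  = ᶜ of {2, 3, 4, 5, 6}
  {1, 3, 5, 6}  = ᶜ of {2, 4}
  — 6 sets.
Step 2: 1 new —
  {1, 2, 4}  = {2, 4} ∪ {1}
  — 7 sets.
Step 3. New:
  {3, 5, 6}  = ᶜ of {1, 2, 4}
  — 8 sets.
Step 4 adds nothing — fixpoint reached.

σ(𝒜) = { {}, {1}, {2, 4}, {1, 2, 4}, {3, 5, 6}, {1, 3, 5, 6}, {2, 3, 4, 5, 6}, Ω }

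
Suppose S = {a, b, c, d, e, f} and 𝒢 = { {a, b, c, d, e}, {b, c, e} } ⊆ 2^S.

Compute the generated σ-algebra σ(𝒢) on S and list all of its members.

Start: 𝒢 ∪ {∅, S} = { ∅, {b, c, e}, {a, b, c, d, e}, S }.
Step 1 (2 new):
  {f}  = S∖{a, b, c, d, e}
  {a, d, f}  = S∖{b, c, e}
  [6 total]
Step 2: +1 →
  {b, c, e, f}  = {b, c, e} ∪ {f}
  [7 total]
Step 3: +1 →
  {a, d}  = S∖{b, c, e, f}
  [8 total]
Step 4: stable.

|σ(𝒢)| = 8.  σ(𝒢) = { ∅, {f}, {a, d}, {a, d, f}, {b, c, e}, {b, c, e, f}, {a, b, c, d, e}, S }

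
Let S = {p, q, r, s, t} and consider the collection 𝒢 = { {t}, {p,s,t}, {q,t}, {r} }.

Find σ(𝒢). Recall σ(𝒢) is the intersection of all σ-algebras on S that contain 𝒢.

Start: 𝒢 ∪ {∅, S} = { {}, {r}, {t}, {q,t}, {p,s,t}, S }.
Step 1 adds 7:
  {q,r}  = complement {p,s,t}
  {r,t}  = {r} ∪ {t}
  {p,r,s}  = complement {q,t}
  {q,r,t}  = {r} ∪ {q,t}
  {p,q,r,s}  = complement {t}
  {p,q,s,t}  = complement {r}
  {p,r,s,t}  = {p,s,t} ∪ {r}
  |family| = 13
Step 2. New:
  {q}  = complement {p,r,s,t}
  {p,s}  = complement {q,r,t}
  {p,q,s}  = complement {r,t}
  |family| = 16
After Step 3 the family is unchanged; done.

Hence σ(𝒢) has 16 members: { {}, {q}, {r}, {t}, {p,s}, {q,r}, {q,t}, {r,t}, {p,q,s}, {p,r,s}, {p,s,t}, {q,r,t}, {p,q,r,s}, {p,q,s,t}, {p,r,s,t}, S }.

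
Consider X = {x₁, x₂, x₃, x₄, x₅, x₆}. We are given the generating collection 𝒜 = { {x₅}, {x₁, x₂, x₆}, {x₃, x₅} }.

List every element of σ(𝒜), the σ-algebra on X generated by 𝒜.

Initial family (5 sets): { {}, {x₅}, {x₃, x₅}, {x₁, x₂, x₆}, X }.
Pass 1. New:
  {x₃, x₄, x₅}  = complement {x₁, x₂, x₆}
  {x₁, x₂, x₄, x₆}  = complement {x₃, x₅}
  {x₁, x₂, x₅, x₆}  = {x₁, x₂, x₆} ∪ {x₅}
  {x₁, x₂, x₃, x₄, x₆}  = complement {x₅}
  {x₁, x₂, x₃, x₅, x₆}  = {x₃, x₅} ∪ {x₁, x₂, x₆}
  (now 10)
Pass 2 adds 3:
  {x₄}  = complement {x₁, x₂, x₃, x₅, x₆}
  {x₃, x₄}  = complement {x₁, x₂, x₅, x₆}
  {x₁, x₂, x₄, x₅, x₆}  = {x₁, x₂, x₄, x₆} ∪ {x₅}
  (now 13)
Pass 3: +2 →
  {x₃}  = complement {x₁, x₂, x₄, x₅, x₆}
  {x₄, x₅}  = {x₄} ∪ {x₅}
  (now 15)
Pass 4: 1 new —
  {x₁, x₂, x₃, x₆}  = complement {x₄, x₅}
  (now 16)
Pass 5: no new sets; the family is a σ-algebra.

Hence σ(𝒜) has 16 members: { {}, {x₃}, {x₄}, {x₅}, {x₃, x₄}, {x₃, x₅}, {x₄, x₅}, {x₁, x₂, x₆}, {x₃, x₄, x₅}, {x₁, x₂, x₃, x₆}, {x₁, x₂, x₄, x₆}, {x₁, x₂, x₅, x₆}, {x₁, x₂, x₃, x₄, x₆}, {x₁, x₂, x₃, x₅, x₆}, {x₁, x₂, x₄, x₅, x₆}, X }.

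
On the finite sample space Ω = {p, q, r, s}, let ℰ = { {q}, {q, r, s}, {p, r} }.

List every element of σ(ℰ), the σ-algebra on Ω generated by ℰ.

σ(ℰ) = { ∅, {p}, {q}, {r}, {s}, {p, q}, {p, r}, {p, s}, {q, r}, {q, s}, {r, s}, {p, q, r}, {p, q, s}, {p, r, s}, {q, r, s}, Ω }

Check:
Seed the family with ℰ together with ∅ and Ω: { ∅, {q}, {p, r}, {q, r, s}, Ω }.
Pass 1 (4 new):
  {p}  = Ω∖{q, r, s}
  {q, s}  = Ω∖{p, r}
  {p, q, r}  = {p, r} ∪ {q}
  {p, r, s}  = Ω∖{q}
  |family| = 9
Pass 2 (3 new):
  {s}  = Ω∖{p, q, r}
  {p, q}  = {q} ∪ {p}
  {p, q, s}  = {q, s} ∪ {p}
  |family| = 12
Pass 3: +3 →
  {r}  = Ω∖{p, q, s}
  {p, s}  = {s} ∪ {p}
  {r, s}  = Ω∖{p, q}
  |family| = 15
Pass 4: +1 →
  {q, r}  = Ω∖{p, s}
  |family| = 16
Pass 5: stable.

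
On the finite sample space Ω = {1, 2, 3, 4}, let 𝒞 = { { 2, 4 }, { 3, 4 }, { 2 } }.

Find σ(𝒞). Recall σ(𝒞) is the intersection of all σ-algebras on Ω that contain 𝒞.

Seed the family with 𝒞 together with ∅ and Ω: { {  }, { 2 }, { 2, 4 }, { 3, 4 }, Ω }.
Step 1: +4 →
  { 1, 2 }  = { 3, 4 }ᶜ
  { 1, 3 }  = { 2, 4 }ᶜ
  { 1, 3, 4 }  = { 2 }ᶜ
  { 2, 3, 4 }  = { 3, 4 } ∪ { 2 }
  |family| = 9
Step 2 (3 new):
  { 1 }  = { 2, 3, 4 }ᶜ
  { 1, 2, 3 }  = { 1, 2 } ∪ { 1, 3 }
  { 1, 2, 4 }  = { 1, 2 } ∪ { 2, 4 }
  |family| = 12
Step 3. New:
  { 3 }  = { 1, 2, 4 }ᶜ
  { 4 }  = { 1, 2, 3 }ᶜ
  |family| = 14
Step 4: 2 new —
  { 1, 4 }  = { 4 } ∪ { 1 }
  { 2, 3 }  = { 3 } ∪ { 2 }
  |family| = 16
Step 5: already closed under ᶜ and ∪.

Therefore σ(𝒞) = { {  }, { 1 }, { 2 }, { 3 }, { 4 }, { 1, 2 }, { 1, 3 }, { 1, 4 }, { 2, 3 }, { 2, 4 }, { 3, 4 }, { 1, 2, 3 }, { 1, 2, 4 }, { 1, 3, 4 }, { 2, 3, 4 }, Ω } (|σ(𝒞)| = 16).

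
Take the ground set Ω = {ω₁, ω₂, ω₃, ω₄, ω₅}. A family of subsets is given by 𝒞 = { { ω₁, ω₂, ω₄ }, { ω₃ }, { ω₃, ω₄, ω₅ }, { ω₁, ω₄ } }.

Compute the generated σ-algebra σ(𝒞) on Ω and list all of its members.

Begin from { {  }, { ω₃ }, { ω₁, ω₄ }, { ω₁, ω₂, ω₄ }, { ω₃, ω₄, ω₅ }, Ω } (that is, 𝒞 plus ∅ and Ω).
Iteration 1 (7 new):
  { ω₁, ω₂ }  = complement { ω₃, ω₄, ω₅ }
  { ω₃, ω₅ }  = complement { ω₁, ω₂, ω₄ }
  { ω₁, ω₃, ω₄ }  = { ω₃ } ∪ { ω₁, ω₄ }
  { ω₂, ω₃, ω₅ }  = complement { ω₁, ω₄ }
  { ω₁, ω₂, ω₃, ω₄ }  = { ω₃ } ∪ { ω₁, ω₂, ω₄ }
  { ω₁, ω₂, ω₄, ω₅ }  = complement { ω₃ }
  { ω₁, ω₃, ω₄, ω₅ }  = { ω₃, ω₄, ω₅ } ∪ { ω₁, ω₄ }
  [13 total]
Iteration 2. New:
  { ω₂ }  = complement { ω₁, ω₃, ω₄, ω₅ }
  { ω₅ }  = complement { ω₁, ω₂, ω₃, ω₄ }
  { ω₂, ω₅ }  = complement { ω₁, ω₃, ω₄ }
  { ω₁, ω₂, ω₃ }  = { ω₁, ω₂ } ∪ { ω₃ }
  { ω₁, ω₂, ω₃, ω₅ }  = { ω₁, ω₂ } ∪ { ω₂, ω₃, ω₅ }
  { ω₂, ω₃, ω₄, ω₅ }  = { ω₃, ω₄, ω₅ } ∪ { ω₂, ω₃, ω₅ }
  [19 total]
Iteration 3 (6 new):
  { ω₁ }  = complement { ω₂, ω₃, ω₄, ω₅ }
  { ω₄ }  = complement { ω₁, ω₂, ω₃, ω₅ }
  { ω₂, ω₃ }  = { ω₂ } ∪ { ω₃ }
  { ω₄, ω₅ }  = complement { ω₁, ω₂, ω₃ }
  { ω₁, ω₂, ω₅ }  = { ω₂, ω₅ } ∪ { ω₁, ω₂ }
  { ω₁, ω₄, ω₅ }  = { ω₁, ω₄ } ∪ { ω₅ }
  [25 total]
Iteration 4: 7 new —
  { ω₁, ω₃ }  = { ω₃ } ∪ { ω₁ }
  { ω₁, ω₅ }  = { ω₅ } ∪ { ω₁ }
  { ω₂, ω₄ }  = { ω₂ } ∪ { ω₄ }
  { ω₃, ω₄ }  = complement { ω₁, ω₂, ω₅ }
  { ω₁, ω₃, ω₅ }  = { ω₃, ω₅ } ∪ { ω₁ }
  { ω₂, ω₃, ω₄ }  = { ω₂, ω₃ } ∪ { ω₄ }
  { ω₂, ω₄, ω₅ }  = { ω₂, ω₅ } ∪ { ω₄, ω₅ }
  [32 total]
Iteration 5: closed — nothing new.

Therefore σ(𝒞) = { {  }, { ω₁ }, { ω₂ }, { ω₃ }, { ω₄ }, { ω₅ }, { ω₁, ω₂ }, { ω₁, ω₃ }, { ω₁, ω₄ }, { ω₁, ω₅ }, { ω₂, ω₃ }, { ω₂, ω₄ }, { ω₂, ω₅ }, { ω₃, ω₄ }, { ω₃, ω₅ }, { ω₄, ω₅ }, { ω₁, ω₂, ω₃ }, { ω₁, ω₂, ω₄ }, { ω₁, ω₂, ω₅ }, { ω₁, ω₃, ω₄ }, { ω₁, ω₃, ω₅ }, { ω₁, ω₄, ω₅ }, { ω₂, ω₃, ω₄ }, { ω₂, ω₃, ω₅ }, { ω₂, ω₄, ω₅ }, { ω₃, ω₄, ω₅ }, { ω₁, ω₂, ω₃, ω₄ }, { ω₁, ω₂, ω₃, ω₅ }, { ω₁, ω₂, ω₄, ω₅ }, { ω₁, ω₃, ω₄, ω₅ }, { ω₂, ω₃, ω₄, ω₅ }, Ω } (|σ(𝒞)| = 32).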